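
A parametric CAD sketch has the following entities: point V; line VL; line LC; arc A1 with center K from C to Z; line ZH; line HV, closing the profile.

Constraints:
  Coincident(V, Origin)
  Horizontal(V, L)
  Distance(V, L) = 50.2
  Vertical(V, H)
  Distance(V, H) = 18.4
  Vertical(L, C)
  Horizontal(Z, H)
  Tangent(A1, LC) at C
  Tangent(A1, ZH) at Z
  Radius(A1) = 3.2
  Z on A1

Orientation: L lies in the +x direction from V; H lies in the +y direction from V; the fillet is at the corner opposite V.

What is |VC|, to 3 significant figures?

52.5

The virtual corner opposite V is at (50.2, 18.4). Tangency of A1 to LC means the radius KC is perpendicular to LC and tangency of A1 to ZH means the radius KZ is perpendicular to ZH, with radius 3.2, so the center K sits 3.2 in from both sides at K = (47.0, 15.2). That places the tangent points at C = (50.2, 15.2) on LC and Z = (47.0, 18.4) on ZH. Then |VC| = |C − V| = 52.5.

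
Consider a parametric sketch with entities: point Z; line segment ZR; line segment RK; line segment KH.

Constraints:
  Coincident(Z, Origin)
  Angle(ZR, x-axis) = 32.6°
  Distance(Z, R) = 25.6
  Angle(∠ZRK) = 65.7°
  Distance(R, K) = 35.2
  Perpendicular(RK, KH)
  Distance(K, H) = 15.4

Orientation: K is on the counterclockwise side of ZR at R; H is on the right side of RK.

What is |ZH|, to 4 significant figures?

45.92

Z is at the origin; ZR runs at 32.6° with length 25.6, so R = 25.6·(cos 32.6°, sin 32.6°) = (21.57, 13.79). ∠ZRK = 65.7°, so RK runs at 32.6° + (180° − 65.7°) = 146.9° from the x-axis; with |RK| = 35.2, K = R + 35.2·(cos 146.9°, sin 146.9°) = (-7.921, 33.02). The perpendicularity gives KH at right angles to RK; with |KH| = 15.4 on the right of RK, H = K + 15.4·(0.5461, 0.8377) = (0.4891, 45.92). Then |ZH| = |H − Z| = 45.92.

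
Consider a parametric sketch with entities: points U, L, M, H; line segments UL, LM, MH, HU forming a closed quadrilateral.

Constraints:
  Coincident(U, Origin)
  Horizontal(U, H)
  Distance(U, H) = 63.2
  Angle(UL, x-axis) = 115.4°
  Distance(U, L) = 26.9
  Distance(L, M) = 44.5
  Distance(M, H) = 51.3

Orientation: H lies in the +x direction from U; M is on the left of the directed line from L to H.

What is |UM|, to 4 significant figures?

49.71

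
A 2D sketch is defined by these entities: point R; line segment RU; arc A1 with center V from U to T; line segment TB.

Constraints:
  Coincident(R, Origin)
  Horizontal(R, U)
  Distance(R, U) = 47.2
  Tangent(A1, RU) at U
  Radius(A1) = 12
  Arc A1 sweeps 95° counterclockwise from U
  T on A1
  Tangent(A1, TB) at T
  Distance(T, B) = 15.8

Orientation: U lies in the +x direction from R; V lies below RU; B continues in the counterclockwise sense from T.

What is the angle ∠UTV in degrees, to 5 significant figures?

42.500°

R is at the origin; RU is horizontal with |RU| = 47.2 and U on the +x side, so U = (47.200, 0.0000). Since A1 is tangent to RU there, VU ⟂ RU, so V = U + (0, -12) = (47.200, -12.000). On A1, U sits at bearing 90° from V; a 95° counterclockwise sweep puts T at bearing 185°, so T = V + 12.0·(cos 185°, sin 185°) = (35.246, -13.046). Then cos ∠UTV = TU·TV / (|TU||TV|), giving 42.500°.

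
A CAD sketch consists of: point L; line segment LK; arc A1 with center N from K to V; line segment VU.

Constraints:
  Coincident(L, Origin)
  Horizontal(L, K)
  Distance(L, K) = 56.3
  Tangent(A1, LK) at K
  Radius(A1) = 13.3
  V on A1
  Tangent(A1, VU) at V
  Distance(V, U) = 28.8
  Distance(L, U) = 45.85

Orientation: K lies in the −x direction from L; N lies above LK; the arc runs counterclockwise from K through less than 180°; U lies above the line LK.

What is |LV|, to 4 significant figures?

44.99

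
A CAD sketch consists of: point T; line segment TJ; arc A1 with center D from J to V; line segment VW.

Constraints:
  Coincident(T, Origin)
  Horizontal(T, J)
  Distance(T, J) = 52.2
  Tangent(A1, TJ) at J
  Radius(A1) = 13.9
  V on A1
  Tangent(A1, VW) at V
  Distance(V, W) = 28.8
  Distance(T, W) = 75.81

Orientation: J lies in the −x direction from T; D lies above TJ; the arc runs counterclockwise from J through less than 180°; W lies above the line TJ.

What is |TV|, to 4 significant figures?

47.96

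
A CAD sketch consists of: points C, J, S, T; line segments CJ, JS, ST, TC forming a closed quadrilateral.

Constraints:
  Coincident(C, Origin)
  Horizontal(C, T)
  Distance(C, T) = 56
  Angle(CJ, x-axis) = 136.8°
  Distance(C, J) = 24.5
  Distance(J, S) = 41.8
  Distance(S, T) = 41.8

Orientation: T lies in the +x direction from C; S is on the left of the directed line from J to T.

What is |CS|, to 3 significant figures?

34.4

C is at the origin; CT is horizontal with |CT| = 56.0 and T in +x, so T = (56.0, 0). CJ runs at 136.8° with |CJ| = 24.5, so J = (-17.9, 16.8). S is determined by |JS| = 41.8 and |ST| = 41.8 together: it lies at the intersection of circle(J, 41.8) and circle(T, 41.8). With |JT| = 75.7, the foot of the radical line on JT is 37.9 from J and the perpendicular offset is √(41.8² − 37.9²) = 17.7. Taking the left-of-JT solution: S = (23.0, 25.6).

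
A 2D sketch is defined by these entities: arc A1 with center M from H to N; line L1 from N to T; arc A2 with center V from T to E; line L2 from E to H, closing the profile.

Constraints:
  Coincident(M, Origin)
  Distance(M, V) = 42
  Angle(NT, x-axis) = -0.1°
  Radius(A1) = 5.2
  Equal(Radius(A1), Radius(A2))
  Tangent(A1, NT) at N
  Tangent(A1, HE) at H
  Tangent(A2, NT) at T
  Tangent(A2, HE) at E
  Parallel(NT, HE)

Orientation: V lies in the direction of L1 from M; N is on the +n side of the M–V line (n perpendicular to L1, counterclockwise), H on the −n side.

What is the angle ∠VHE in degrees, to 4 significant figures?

7.058°

Tangency of A1 to both parallel lines with radius 5.2 puts N and H at M ± 5.2·n: N = (0.009076, 5.200), H = (-0.009076, -5.200). Equal radii place T and E the same way about V: T = V + 5.2·n = (42.01, 5.127), E = V − 5.2·n = (41.99, -5.273). Then cos ∠VHE = HV·HE / (|HV||HE|), giving 7.058°.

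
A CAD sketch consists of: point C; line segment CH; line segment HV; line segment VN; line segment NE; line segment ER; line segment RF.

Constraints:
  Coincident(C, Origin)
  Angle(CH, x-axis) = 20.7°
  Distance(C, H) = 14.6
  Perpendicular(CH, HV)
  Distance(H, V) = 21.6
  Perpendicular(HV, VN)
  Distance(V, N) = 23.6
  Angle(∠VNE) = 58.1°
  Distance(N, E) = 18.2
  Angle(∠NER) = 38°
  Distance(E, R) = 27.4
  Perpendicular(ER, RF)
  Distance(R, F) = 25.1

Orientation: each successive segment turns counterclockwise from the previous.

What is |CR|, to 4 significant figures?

33.58

C is at the origin; CH runs at 20.7° with length 14.6, so H = (13.66, 5.161). The perpendicularity gives HV at right angles to CH, so HV runs at 110.7°; with |HV| = 21.6, V = (6.022, 25.37). The perpendicularity gives VN at right angles to HV, so VN runs at -159.3°; with |VN| = 23.6, N = (-16.05, 17.02). ∠VNE = 58.1° gives NE at -37.40° from the x-axis; with |NE| = 18.2, E = (-1.596, 5.970). ∠NER = 38.0° gives ER at 104.6° from the x-axis; with |ER| = 27.4, R = (-8.502, 32.49). Then |CR| = |R − C| = 33.58.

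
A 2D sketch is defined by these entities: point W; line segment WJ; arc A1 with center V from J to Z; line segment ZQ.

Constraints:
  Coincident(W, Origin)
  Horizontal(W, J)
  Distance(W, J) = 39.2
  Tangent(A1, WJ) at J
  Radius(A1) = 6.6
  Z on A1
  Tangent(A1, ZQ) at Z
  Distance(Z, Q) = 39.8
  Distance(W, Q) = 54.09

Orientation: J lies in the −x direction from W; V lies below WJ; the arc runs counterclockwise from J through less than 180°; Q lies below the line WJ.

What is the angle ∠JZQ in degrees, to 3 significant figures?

123°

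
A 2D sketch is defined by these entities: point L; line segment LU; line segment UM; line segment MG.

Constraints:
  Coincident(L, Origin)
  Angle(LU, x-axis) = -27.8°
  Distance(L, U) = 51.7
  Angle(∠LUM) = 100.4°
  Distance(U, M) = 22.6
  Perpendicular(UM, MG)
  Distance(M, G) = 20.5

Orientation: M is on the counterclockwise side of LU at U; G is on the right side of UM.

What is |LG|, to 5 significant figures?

78.170

L is at the origin; LU runs at -27.8° with length 51.7, so U = 51.7·(cos -27.8°, sin -27.8°) = (45.733, -24.112). ∠LUM = 100.4°, so UM runs at -27.8° + (180° − 100.4°) = 51.800° from the x-axis; with |UM| = 22.6, M = U + 22.6·(cos 51.800°, sin 51.800°) = (59.709, -6.3518). The perpendicularity gives MG at right angles to UM; with |MG| = 20.5 on the right of UM, G = M + 20.5·(0.78586, -0.61841) = (75.819, -19.029). Then |LG| = |G − L| = 78.170.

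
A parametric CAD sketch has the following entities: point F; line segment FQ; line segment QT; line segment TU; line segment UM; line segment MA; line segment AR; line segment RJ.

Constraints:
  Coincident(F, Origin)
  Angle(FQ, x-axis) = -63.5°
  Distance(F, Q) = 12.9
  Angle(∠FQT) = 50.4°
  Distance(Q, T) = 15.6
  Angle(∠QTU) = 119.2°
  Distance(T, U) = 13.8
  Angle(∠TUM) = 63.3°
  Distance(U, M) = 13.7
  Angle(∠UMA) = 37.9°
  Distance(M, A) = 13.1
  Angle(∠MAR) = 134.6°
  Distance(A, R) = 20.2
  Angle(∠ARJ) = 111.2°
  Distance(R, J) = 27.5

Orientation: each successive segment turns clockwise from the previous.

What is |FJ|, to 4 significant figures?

44.27

∠MAR = 134.6° gives AR at 161.9° from the x-axis; with |AR| = 20.2, R = (-30.64, 2.997). ∠ARJ = 111.2° gives RJ at 93.10° from the x-axis; with |RJ| = 27.5, J = (-32.13, 30.46). Then |FJ| = |J − F| = 44.27.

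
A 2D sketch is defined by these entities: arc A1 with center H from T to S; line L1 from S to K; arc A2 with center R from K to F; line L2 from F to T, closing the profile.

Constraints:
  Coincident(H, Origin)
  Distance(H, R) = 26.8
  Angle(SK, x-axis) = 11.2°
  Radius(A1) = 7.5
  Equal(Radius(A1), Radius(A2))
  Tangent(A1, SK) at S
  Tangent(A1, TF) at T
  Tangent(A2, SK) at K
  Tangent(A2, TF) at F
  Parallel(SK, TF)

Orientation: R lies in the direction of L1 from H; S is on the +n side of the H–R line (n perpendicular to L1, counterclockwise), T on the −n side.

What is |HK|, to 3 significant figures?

27.8

The slot axis is L1's direction at 11.2°, so u = (cos 11.2°, sin 11.2°) = (0.981, 0.194) and n = (−sin 11.2°, cos 11.2°) = (-0.194, 0.981). H is at the origin and R lies 26.8 along u from H, so R = 26.8·u = (26.3, 5.21). Tangency of A1 to both parallel lines with radius 7.5 puts S and T at H ± 7.5·n: S = (-1.46, 7.36), T = (1.46, -7.36). Equal radii place K and F the same way about R: K = R + 7.5·n = (24.8, 12.6), F = R − 7.5·n = (27.7, -2.15). Then |HK| = |K − H| = 27.8.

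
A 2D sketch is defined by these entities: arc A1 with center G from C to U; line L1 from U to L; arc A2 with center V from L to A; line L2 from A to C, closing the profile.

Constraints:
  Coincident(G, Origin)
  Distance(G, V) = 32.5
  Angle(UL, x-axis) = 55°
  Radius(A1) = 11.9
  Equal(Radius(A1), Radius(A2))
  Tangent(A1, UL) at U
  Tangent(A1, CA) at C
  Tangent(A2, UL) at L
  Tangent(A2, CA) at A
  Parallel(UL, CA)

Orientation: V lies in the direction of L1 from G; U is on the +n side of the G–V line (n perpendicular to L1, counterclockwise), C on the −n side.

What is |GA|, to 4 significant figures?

34.61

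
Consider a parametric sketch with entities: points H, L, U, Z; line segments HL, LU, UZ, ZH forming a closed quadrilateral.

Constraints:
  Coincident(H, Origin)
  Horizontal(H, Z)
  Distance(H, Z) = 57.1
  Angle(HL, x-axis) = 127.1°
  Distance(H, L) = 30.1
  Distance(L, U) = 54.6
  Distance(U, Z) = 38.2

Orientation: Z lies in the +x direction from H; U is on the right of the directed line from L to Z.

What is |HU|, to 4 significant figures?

25.37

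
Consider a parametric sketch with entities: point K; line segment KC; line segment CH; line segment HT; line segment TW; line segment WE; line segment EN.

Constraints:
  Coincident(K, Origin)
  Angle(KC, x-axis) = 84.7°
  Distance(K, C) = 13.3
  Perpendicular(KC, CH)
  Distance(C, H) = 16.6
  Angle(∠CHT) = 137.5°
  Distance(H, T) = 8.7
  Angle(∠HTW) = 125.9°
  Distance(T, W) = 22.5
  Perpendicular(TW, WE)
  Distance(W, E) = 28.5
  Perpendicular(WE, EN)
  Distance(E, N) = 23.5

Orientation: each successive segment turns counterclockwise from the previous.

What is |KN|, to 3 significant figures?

12.8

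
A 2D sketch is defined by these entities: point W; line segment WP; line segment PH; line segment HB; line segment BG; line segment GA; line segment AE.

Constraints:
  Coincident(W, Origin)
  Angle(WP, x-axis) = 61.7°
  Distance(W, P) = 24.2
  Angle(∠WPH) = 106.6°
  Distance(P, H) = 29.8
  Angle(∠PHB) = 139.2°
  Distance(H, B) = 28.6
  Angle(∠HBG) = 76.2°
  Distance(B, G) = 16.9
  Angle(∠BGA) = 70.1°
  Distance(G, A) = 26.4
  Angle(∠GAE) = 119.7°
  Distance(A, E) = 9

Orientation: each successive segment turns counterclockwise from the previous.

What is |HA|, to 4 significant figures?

3.146

∠HBG = 76.2° gives BG at -80.30° from the x-axis; with |BG| = 16.9, G = (-35.31, 27.73). ∠BGA = 70.1° gives GA at 29.60° from the x-axis; with |GA| = 26.4, A = (-12.36, 40.77). Then |HA| = |A − H| = 3.146.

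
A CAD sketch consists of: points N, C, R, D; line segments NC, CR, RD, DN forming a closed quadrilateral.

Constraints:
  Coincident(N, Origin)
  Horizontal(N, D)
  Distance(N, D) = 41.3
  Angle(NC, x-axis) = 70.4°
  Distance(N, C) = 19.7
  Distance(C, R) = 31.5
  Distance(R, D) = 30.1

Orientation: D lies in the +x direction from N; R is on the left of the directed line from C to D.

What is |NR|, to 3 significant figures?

46.7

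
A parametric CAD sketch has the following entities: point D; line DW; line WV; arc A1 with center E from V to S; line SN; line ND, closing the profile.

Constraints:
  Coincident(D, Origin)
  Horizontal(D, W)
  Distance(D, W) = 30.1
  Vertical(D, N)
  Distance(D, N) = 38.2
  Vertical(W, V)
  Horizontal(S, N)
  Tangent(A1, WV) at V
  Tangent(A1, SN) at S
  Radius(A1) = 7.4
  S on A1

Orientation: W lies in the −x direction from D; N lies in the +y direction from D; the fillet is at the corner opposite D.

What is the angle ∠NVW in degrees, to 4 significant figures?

103.8°

D is at the origin; DW is horizontal with |DW| = 30.1 and W on the −x side, so W = (-30.10, 0.000). D and N share the same x with |DN| = 38.2 and N on the +y side, so N = (0.000, 38.20). The virtual corner opposite D is at (-30.10, 38.20). Since A1 is tangent to WV there, EV ⟂ WV and the tangent condition forces ES to be normal to SN, with radius 7.4, so the center E sits 7.4 in from both sides at E = (-22.70, 30.80). That places the tangent points at V = (-30.10, 30.80) on WV and S = (-22.70, 38.20) on SN. Then cos ∠NVW = VN·VW / (|VN||VW|), giving 103.8°.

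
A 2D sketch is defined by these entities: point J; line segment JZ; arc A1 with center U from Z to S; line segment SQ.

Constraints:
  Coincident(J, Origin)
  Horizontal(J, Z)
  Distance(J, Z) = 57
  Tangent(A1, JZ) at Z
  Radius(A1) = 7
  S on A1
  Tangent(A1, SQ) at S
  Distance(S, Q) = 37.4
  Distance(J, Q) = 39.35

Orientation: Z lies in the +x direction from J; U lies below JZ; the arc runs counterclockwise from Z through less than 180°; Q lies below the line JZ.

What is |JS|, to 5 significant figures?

51.962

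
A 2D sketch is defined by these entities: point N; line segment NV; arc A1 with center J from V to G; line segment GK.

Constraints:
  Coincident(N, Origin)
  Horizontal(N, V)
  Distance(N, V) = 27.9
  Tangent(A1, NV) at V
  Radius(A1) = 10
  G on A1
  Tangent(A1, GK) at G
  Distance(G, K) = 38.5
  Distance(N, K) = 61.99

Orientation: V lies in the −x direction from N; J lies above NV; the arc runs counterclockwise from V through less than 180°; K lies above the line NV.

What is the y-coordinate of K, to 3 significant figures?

48.2

N is at the origin; N and V share the same y with |NV| = 27.9 and V on the −x side, so V = (-27.9, 0.00). Tangency of A1 to NV means the radius JV is perpendicular to NV, so J = V + (0, 10) = (-27.9, 10.0). Since JG ⟂ GK (tangency), |JK| = √(10.0² + 38.5²) = 39.8 regardless of where G sits on A1. So K lies on both circle(N, 61.99) and circle(J, 39.8); the above-NV intersection is K = (-39.0, 48.2). G is the foot of the tangent from K: G = (-19.3, 15.1).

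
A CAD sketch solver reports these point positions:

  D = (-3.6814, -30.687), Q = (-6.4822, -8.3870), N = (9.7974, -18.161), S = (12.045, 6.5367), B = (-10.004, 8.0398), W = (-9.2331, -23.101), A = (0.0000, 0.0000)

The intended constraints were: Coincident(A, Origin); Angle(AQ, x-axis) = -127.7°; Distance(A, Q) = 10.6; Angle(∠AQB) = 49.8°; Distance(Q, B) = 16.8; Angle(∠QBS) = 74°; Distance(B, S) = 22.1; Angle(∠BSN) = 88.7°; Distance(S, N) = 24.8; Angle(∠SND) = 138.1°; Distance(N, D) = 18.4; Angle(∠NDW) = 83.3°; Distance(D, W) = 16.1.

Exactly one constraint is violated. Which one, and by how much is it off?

Distance(D, W) = 16.1 — off by 6.70.

A = (0.00, 0.00) ✓; AQ at -127.7° ✓; |AQ| = 10.60 ✓; ∠AQB = 49.80° ✓; |QB| = 16.80 ✓; ∠QBS = 74.00° ✓; |BS| = 22.10 ✓; ∠BSN = 88.70° ✓; |SN| = 24.80 ✓; ∠SND = 138.1° ✓; |ND| = 18.40 ✓; ∠NDW = 83.30° ✓; |DW| = 9.400 ✗.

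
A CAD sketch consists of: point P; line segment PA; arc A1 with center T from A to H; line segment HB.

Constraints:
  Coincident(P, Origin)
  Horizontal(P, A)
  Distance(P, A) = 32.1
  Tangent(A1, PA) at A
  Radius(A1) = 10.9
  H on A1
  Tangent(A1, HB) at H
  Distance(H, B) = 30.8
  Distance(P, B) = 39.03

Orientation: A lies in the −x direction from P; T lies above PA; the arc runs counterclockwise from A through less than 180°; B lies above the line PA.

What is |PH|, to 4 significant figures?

23.00

P is at the origin; PA is horizontal with |PA| = 32.1 and A on the −x side, so A = (-32.10, 0.000). Tangency of A1 to PA means the radius TA is perpendicular to PA, so T = A + (0, 10.9) = (-32.10, 10.90). Since TH ⟂ HB (tangency), |TB| = √(10.9² + 30.8²) = 32.67 regardless of where H sits on A1. So B lies on both circle(P, 39.03) and circle(T, 32.67); the above-PA intersection is B = (-12.44, 36.99). H is the foot of the tangent from B: H = (-21.70, 7.621).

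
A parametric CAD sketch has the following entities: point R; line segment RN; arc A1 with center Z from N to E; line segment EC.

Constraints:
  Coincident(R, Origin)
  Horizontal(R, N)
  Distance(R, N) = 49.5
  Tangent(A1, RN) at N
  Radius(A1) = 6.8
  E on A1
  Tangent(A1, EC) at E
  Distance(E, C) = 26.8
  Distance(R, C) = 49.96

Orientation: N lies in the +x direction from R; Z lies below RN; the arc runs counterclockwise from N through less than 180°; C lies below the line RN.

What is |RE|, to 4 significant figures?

43.17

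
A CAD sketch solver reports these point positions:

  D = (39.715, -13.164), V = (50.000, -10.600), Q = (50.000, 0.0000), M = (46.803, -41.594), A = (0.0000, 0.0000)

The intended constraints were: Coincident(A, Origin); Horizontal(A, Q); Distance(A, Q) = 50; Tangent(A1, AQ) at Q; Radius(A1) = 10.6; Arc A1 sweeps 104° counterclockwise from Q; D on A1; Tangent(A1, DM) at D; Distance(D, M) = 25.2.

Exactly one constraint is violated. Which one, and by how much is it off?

Distance(D, M) = 25.2 — off by 4.10.

A = (0.00, 0.00) ✓; A.y = 0.00, Q.y = 0.00 ✓; |AQ| = 50.00 ✓; ∠(VQ, QA) = 90.00° ✓; |VQ| = 10.60 ✓; bearing(V→D) − bearing(V→Q) = 104.0° ✓; |VD| = 10.60 ✓; ∠(VD, DM) = 90.00° ✓; |DM| = 29.30 ✗.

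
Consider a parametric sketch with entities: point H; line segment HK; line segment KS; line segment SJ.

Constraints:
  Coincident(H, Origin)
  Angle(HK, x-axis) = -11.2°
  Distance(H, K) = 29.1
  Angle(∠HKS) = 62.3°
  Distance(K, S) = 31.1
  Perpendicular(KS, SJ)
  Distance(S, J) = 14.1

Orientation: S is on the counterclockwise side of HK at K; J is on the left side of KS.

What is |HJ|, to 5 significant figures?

21.092

H is at the origin; HK runs at -11.2° with length 29.1, so K = 29.1·(cos -11.2°, sin -11.2°) = (28.546, -5.6522). ∠HKS = 62.3°, so KS runs at -11.2° + (180° − 62.3°) = 106.50° from the x-axis; with |KS| = 31.1, S = K + 31.1·(cos 106.50°, sin 106.50°) = (19.713, 24.167). KS ⟂ SJ; with |SJ| = 14.1 on the left of KS, J = S + 14.1·(-0.95882, -0.28402) = (6.1936, 20.162). Then |HJ| = |J − H| = 21.092.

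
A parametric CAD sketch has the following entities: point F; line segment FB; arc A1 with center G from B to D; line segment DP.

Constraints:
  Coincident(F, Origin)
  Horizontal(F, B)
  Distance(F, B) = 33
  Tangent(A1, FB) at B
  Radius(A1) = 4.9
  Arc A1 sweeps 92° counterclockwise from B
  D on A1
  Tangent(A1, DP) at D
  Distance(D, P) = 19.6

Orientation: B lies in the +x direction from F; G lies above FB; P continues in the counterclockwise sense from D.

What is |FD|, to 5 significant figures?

38.235

F is at the origin; F and B share the same y with |FB| = 33.0 and B on the +x side, so B = (33.000, 0.0000). The tangent condition forces GB to be normal to FB, so G = B + (0, 4.9) = (33.000, 4.9000). On A1, B sits at bearing -90° from G; a 92° counterclockwise sweep puts D at bearing 2°, so D = G + 4.9·(cos 2°, sin 2°) = (37.897, 5.0710). Then |FD| = |D − F| = 38.235.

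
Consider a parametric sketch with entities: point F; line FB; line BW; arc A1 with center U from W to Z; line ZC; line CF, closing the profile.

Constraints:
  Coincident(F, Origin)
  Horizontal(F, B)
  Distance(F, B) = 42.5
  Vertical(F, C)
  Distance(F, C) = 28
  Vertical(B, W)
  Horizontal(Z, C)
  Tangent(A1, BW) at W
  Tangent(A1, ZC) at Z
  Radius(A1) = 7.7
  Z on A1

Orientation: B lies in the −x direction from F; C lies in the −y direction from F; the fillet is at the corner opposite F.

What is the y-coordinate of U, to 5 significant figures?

-20.300

F is at the origin; F and B share the same y with |FB| = 42.5 and B on the −x side, so B = (-42.500, 0.0000). F and C share the same x with |FC| = 28.0 and C on the −y side, so C = (0.0000, -28.000). The virtual corner opposite F is at (-42.500, -28.000). A1 meets BW tangentially, so UW is at right angles to BW and tangency of A1 to ZC means the radius UZ is perpendicular to ZC, with radius 7.7, so the center U sits 7.7 in from both sides at U = (-34.800, -20.300). So U.y = -20.300.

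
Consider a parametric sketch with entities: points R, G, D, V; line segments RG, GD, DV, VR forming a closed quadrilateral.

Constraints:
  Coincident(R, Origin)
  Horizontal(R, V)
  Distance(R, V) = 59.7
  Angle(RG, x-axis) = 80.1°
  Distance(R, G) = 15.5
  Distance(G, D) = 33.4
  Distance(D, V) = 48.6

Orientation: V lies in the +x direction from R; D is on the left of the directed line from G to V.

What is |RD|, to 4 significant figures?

46.40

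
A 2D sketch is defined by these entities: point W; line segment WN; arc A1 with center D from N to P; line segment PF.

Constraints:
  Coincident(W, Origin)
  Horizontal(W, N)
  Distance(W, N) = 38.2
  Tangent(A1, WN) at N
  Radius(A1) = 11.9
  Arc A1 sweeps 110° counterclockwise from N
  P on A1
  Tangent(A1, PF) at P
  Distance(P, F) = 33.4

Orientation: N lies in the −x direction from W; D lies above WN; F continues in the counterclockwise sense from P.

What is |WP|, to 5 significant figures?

31.385

The tangent condition forces DN to be normal to WN, so D = N + (0, 11.9) = (-38.200, 11.900). On A1, N sits at bearing -90° from D; a 110° counterclockwise sweep puts P at bearing 20°, so P = D + 11.9·(cos 20°, sin 20°) = (-27.018, 15.970). Then |WP| = |P − W| = 31.385.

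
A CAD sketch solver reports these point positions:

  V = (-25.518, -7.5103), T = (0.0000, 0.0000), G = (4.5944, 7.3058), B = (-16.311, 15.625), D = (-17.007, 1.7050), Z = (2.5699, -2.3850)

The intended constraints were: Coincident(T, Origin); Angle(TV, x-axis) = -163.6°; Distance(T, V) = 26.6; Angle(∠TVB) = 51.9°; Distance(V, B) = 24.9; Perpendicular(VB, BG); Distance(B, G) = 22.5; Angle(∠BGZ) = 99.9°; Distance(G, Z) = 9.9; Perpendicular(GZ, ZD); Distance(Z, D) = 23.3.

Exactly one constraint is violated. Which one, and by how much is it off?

Distance(Z, D) = 23.3 — off by 3.30.

T = (0.00, 0.00) ✓; TV at -163.6° ✓; |TV| = 26.60 ✓; ∠TVB = 51.90° ✓; |VB| = 24.90 ✓; ∠(VB, BG) = 90.00° ✓; |BG| = 22.50 ✓; ∠BGZ = 99.90° ✓; |GZ| = 9.900 ✓; ∠(GZ, ZD) = 90.00° ✓; |ZD| = 20.00 ✗.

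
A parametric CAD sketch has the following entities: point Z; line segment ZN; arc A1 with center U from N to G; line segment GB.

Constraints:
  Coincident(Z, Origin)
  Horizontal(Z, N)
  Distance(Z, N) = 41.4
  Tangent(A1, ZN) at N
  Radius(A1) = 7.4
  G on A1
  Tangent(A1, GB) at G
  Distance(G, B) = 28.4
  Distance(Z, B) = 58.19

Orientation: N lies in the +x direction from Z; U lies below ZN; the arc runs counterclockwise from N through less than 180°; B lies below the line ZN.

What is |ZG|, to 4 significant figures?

36.03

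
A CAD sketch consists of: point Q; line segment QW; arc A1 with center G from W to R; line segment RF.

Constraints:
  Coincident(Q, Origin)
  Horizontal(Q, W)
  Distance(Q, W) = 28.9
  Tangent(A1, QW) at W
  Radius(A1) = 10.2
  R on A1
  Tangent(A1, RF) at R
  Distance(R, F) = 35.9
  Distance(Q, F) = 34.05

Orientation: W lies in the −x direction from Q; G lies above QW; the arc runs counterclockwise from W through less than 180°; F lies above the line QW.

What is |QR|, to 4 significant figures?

20.96

Checks: |GW| = 10.20 ✓; |GR| = 10.20 ✓; ∠(GR, RF) = 90.00° ✓; |RF| = 35.90 ✓; |QF| = 34.05 ✓.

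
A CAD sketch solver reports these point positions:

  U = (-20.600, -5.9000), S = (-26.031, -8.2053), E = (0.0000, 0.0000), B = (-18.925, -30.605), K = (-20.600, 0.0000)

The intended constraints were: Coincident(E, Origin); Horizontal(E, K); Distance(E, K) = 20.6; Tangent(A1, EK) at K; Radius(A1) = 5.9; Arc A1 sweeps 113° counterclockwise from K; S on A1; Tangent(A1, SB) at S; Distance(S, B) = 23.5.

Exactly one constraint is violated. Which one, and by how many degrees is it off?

Tangent(A1, SB) at S — off by 5.40°.

E = (0.00, 0.00) ✓; E.y = 0.00, K.y = 0.00 ✓; |EK| = 20.60 ✓; ∠(UK, KE) = 90.00° ✓; |UK| = 5.900 ✓; bearing(U→S) − bearing(U→K) = 113.0° ✓; |US| = 5.900 ✓; ∠(US, SB) = 95.40° ✗; |SB| = 23.50 ✓.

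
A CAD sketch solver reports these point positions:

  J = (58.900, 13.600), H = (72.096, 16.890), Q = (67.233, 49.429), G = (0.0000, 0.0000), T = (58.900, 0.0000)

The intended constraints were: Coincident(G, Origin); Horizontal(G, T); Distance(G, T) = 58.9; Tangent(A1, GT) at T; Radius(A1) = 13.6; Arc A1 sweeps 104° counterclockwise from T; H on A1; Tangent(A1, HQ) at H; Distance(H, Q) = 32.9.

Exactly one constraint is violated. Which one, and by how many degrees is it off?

Tangent(A1, HQ) at H — off by 5.50°.

G = (0.00, 0.00) ✓; G.y = 0.00, T.y = 0.00 ✓; |GT| = 58.90 ✓; ∠(JT, TG) = 90.00° ✓; |JT| = 13.60 ✓; bearing(J→H) − bearing(J→T) = 104.0° ✓; |JH| = 13.60 ✓; ∠(JH, HQ) = 95.50° ✗; |HQ| = 32.90 ✓.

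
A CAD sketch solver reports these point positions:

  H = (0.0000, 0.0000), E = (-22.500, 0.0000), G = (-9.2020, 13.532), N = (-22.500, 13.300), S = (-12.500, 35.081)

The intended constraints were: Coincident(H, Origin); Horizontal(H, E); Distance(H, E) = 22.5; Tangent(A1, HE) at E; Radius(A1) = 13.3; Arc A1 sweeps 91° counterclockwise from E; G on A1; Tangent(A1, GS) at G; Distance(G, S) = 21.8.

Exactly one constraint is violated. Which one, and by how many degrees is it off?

Tangent(A1, GS) at G — off by 7.70°.

H = (0.00, 0.00) ✓; H.y = 0.00, E.y = 0.00 ✓; |HE| = 22.50 ✓; ∠(NE, EH) = 90.00° ✓; |NE| = 13.30 ✓; bearing(N→G) − bearing(N→E) = 91.00° ✓; |NG| = 13.30 ✓; ∠(NG, GS) = 82.30° ✗; |GS| = 21.80 ✓.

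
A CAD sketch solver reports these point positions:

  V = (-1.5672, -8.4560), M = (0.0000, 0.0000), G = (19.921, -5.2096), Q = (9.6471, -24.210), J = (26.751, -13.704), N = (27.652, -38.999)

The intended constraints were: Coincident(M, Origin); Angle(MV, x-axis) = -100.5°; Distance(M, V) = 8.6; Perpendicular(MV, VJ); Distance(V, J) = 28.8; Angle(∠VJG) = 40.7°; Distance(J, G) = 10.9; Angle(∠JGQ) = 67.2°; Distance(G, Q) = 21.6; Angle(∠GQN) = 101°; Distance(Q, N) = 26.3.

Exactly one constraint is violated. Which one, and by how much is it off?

Distance(Q, N) = 26.3 — off by 3.00.

M = (0.00, 0.00) ✓; MV at -100.5° ✓; |MV| = 8.600 ✓; ∠(MV, VJ) = 90.00° ✓; |VJ| = 28.80 ✓; ∠VJG = 40.70° ✓; |JG| = 10.90 ✓; ∠JGQ = 67.20° ✓; |GQ| = 21.60 ✓; ∠GQN = 101.0° ✓; |QN| = 23.30 ✗.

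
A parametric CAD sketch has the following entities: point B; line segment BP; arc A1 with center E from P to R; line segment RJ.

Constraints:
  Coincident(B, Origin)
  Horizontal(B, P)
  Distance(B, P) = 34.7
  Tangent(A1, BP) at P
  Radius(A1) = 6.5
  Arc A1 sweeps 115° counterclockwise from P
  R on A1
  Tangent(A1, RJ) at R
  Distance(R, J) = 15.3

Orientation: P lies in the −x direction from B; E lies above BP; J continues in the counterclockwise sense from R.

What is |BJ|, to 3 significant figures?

42.2

On A1, P sits at bearing -90° from E; a 115° counterclockwise sweep puts R at bearing 25°, so R = E + 6.5·(cos 25°, sin 25°) = (-28.8, 9.25). The tangent condition forces ER to be normal to RJ, so RJ runs along (−sin 25°, cos 25°); with |RJ| = 15.3, J = (-35.3, 23.1). Then |BJ| = |J − B| = 42.2.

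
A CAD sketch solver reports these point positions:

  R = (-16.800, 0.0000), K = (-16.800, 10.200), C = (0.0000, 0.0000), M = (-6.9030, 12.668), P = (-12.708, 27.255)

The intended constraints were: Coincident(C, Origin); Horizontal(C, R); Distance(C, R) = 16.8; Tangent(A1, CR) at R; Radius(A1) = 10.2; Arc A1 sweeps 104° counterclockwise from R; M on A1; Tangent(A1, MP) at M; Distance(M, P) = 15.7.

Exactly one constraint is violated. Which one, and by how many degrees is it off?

Tangent(A1, MP) at M — off by 7.70°.

C = (0.00, 0.00) ✓; C.y = 0.00, R.y = 0.00 ✓; |CR| = 16.80 ✓; ∠(KR, RC) = 90.00° ✓; |KR| = 10.20 ✓; bearing(K→M) − bearing(K→R) = 104.0° ✓; |KM| = 10.20 ✓; ∠(KM, MP) = 82.30° ✗; |MP| = 15.70 ✓.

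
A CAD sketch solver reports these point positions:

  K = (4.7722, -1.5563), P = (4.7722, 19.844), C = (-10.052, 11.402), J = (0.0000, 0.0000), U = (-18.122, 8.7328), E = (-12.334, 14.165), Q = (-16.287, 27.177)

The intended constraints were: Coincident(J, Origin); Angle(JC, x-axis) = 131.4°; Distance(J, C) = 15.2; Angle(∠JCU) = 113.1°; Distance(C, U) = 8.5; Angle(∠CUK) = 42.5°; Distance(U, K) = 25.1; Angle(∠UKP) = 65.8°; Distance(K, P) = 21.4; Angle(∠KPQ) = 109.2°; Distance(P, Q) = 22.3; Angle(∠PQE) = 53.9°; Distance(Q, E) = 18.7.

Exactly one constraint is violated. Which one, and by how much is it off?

Distance(Q, E) = 18.7 — off by 5.10.

J = (0.00, 0.00) ✓; JC at 131.4° ✓; |JC| = 15.20 ✓; ∠JCU = 113.1° ✓; |CU| = 8.500 ✓; ∠CUK = 42.50° ✓; |UK| = 25.10 ✓; ∠UKP = 65.80° ✓; |KP| = 21.40 ✓; ∠KPQ = 109.2° ✓; |PQ| = 22.30 ✓; ∠PQE = 53.90° ✓; |QE| = 13.60 ✗.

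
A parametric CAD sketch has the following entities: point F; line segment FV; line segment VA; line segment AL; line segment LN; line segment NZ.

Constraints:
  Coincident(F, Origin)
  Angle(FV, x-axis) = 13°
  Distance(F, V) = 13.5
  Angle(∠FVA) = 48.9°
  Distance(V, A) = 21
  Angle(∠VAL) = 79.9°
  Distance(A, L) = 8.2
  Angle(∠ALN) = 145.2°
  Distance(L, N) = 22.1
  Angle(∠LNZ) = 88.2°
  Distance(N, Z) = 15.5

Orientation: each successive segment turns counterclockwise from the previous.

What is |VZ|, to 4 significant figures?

14.12

F is at the origin; FV runs at 13.0° with length 13.5, so V = (13.15, 3.037). ∠FVA = 48.9° gives VA at 144.1° from the x-axis; with |VA| = 21.0, A = (-3.857, 15.35). ∠VAL = 79.9° gives AL at -115.8° from the x-axis; with |AL| = 8.2, L = (-7.426, 7.968). ∠ALN = 145.2° gives LN at -81.00° from the x-axis; with |LN| = 22.1, N = (-3.969, -13.86). ∠LNZ = 88.2° gives NZ at 10.80° from the x-axis; with |NZ| = 15.5, Z = (11.26, -10.96). Then |VZ| = |Z − V| = 14.12.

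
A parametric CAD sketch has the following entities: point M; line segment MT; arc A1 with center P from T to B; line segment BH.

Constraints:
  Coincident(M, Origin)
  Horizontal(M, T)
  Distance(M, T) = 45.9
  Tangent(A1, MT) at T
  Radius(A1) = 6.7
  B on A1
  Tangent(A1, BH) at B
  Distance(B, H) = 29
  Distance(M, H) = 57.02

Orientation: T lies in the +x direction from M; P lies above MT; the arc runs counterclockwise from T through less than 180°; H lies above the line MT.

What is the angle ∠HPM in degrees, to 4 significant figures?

94.44°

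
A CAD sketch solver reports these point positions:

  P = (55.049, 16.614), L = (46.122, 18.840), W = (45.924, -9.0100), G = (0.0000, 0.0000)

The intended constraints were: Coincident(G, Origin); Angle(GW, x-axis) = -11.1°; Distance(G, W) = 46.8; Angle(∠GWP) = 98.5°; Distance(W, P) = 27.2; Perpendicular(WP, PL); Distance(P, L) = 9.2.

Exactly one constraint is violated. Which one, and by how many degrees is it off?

Perpendicular(WP, PL) — off by 5.60°.

G = (0.00, 0.00) ✓; GW at -11.10° ✓; |GW| = 46.80 ✓; ∠GWP = 98.50° ✓; |WP| = 27.20 ✓; ∠(WP, PL) = 95.60° ✗; |PL| = 9.200 ✓.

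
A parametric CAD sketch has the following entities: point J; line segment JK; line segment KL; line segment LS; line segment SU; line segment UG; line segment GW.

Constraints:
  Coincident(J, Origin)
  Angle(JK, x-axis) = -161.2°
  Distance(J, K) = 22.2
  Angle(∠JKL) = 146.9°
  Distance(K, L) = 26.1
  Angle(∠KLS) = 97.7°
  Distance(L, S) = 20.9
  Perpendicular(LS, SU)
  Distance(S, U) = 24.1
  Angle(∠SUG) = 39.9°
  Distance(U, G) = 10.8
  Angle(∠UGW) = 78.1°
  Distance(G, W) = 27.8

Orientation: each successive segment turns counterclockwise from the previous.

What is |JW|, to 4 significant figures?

54.02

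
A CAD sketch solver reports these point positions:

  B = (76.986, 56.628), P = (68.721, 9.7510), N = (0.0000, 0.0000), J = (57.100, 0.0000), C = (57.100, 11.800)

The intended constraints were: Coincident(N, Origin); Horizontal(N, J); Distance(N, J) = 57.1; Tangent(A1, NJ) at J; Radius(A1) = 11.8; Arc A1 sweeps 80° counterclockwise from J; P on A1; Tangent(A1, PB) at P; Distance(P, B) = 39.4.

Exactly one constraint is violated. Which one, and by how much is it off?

Distance(P, B) = 39.4 — off by 8.20.

N = (0.00, 0.00) ✓; N.y = 0.00, J.y = 0.00 ✓; |NJ| = 57.10 ✓; ∠(CJ, JN) = 90.00° ✓; |CJ| = 11.80 ✓; bearing(C→P) − bearing(C→J) = 80.00° ✓; |CP| = 11.80 ✓; ∠(CP, PB) = 90.00° ✓; |PB| = 47.60 ✗.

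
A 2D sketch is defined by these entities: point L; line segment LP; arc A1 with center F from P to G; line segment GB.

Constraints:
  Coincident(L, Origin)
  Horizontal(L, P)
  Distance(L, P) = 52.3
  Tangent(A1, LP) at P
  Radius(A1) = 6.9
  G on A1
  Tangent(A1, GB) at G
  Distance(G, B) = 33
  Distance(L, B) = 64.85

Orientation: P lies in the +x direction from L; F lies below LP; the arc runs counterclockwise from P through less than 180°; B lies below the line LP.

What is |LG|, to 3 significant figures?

46.2

Checks: |FG| = 6.900 ✓; ∠(FG, GB) = 90.00° ✓; |GB| = 33.00 ✓; |LB| = 64.85 ✓.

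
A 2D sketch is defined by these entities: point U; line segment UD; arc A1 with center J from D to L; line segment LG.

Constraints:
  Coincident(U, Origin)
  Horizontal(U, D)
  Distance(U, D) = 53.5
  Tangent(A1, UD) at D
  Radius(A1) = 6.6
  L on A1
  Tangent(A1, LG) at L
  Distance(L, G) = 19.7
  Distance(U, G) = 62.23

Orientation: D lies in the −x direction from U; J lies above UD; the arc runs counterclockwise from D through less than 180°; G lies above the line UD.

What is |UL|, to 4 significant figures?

48.46

U is at the origin; UD is horizontal with |UD| = 53.5 and D on the −x side, so D = (-53.50, 0.000). Since A1 is tangent to UD there, JD ⟂ UD, so J = D + (0, 6.6) = (-53.50, 6.600). Since JL ⟂ LG (tangency), |JG| = √(6.6² + 19.7²) = 20.78 regardless of where L sits on A1. So G lies on both circle(U, 62.23) and circle(J, 20.78); the above-UD intersection is G = (-55.96, 27.23). L is the foot of the tangent from G: L = (-47.53, 9.422).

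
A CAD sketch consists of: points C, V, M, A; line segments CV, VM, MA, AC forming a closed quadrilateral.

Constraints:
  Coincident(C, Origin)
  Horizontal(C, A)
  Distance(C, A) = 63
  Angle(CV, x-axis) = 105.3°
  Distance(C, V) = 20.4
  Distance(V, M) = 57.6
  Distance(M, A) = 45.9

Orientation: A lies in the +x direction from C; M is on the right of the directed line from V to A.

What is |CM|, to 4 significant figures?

38.81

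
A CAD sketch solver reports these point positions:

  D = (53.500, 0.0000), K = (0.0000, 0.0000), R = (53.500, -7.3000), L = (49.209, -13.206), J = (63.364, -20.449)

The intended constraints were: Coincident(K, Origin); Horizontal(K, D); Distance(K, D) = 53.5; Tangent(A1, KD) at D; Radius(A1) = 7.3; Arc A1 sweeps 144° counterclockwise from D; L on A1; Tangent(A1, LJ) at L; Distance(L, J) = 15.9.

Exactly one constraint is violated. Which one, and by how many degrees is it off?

Tangent(A1, LJ) at L — off by 8.90°.

K = (0.00, 0.00) ✓; K.y = 0.00, D.y = 0.00 ✓; |KD| = 53.50 ✓; ∠(RD, DK) = 90.00° ✓; |RD| = 7.300 ✓; bearing(R→L) − bearing(R→D) = 144.0° ✓; |RL| = 7.300 ✓; ∠(RL, LJ) = 81.10° ✗; |LJ| = 15.90 ✓.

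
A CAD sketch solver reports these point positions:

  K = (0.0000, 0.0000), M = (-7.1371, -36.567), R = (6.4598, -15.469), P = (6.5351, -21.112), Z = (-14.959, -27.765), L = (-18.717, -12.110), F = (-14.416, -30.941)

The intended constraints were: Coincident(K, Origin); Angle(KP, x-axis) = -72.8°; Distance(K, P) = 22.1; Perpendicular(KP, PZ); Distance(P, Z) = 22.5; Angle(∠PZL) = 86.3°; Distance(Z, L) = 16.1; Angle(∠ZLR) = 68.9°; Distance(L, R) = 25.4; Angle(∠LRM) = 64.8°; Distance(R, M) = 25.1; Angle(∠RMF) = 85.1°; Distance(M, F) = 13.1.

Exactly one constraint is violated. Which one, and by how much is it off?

Distance(M, F) = 13.1 — off by 3.90.

K = (0.00, 0.00) ✓; KP at -72.80° ✓; |KP| = 22.10 ✓; ∠(KP, PZ) = 90.00° ✓; |PZ| = 22.50 ✓; ∠PZL = 86.30° ✓; |ZL| = 16.10 ✓; ∠ZLR = 68.90° ✓; |LR| = 25.40 ✓; ∠LRM = 64.80° ✓; |RM| = 25.10 ✓; ∠RMF = 85.10° ✓; |MF| = 9.200 ✗.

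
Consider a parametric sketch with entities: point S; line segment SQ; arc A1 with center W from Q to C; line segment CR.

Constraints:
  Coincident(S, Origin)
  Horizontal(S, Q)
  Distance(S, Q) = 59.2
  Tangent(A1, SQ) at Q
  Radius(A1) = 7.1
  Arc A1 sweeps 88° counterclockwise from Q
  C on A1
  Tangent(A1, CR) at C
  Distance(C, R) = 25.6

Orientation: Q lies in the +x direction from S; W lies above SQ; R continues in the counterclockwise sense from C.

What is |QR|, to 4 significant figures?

33.41

S is at the origin; SQ is horizontal with |SQ| = 59.2 and Q on the +x side, so Q = (59.20, 0.000). Since A1 is tangent to SQ there, WQ ⟂ SQ, so W = Q + (0, 7.1) = (59.20, 7.100). On A1, Q sits at bearing -90° from W; an 88° counterclockwise sweep puts C at bearing -2°, so C = W + 7.1·(cos -2°, sin -2°) = (66.30, 6.852). The tangent condition forces WC to be normal to CR, so CR runs along (−sin -2°, cos -2°); with |CR| = 25.6, R = (67.19, 32.44). Then |QR| = |R − Q| = 33.41.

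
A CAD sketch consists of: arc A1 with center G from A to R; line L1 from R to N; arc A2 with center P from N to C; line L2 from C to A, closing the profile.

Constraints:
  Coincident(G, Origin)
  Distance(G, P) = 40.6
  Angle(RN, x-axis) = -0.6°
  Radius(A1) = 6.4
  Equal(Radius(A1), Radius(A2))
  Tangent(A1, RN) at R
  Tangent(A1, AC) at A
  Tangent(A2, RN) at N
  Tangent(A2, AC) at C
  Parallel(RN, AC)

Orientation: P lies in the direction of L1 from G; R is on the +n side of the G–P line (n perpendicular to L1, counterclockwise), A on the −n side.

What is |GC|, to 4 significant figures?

41.10

The slot axis is L1's direction at -0.6°, so u = (cos -0.6°, sin -0.6°) = (0.9999, -0.01047) and n = (−sin -0.6°, cos -0.6°) = (0.01047, 0.9999). G is at the origin and P lies 40.6 along u from G, so P = 40.6·u = (40.60, -0.4252). Tangency of A1 to both parallel lines with radius 6.4 puts R and A at G ± 6.4·n: R = (0.06702, 6.400), A = (-0.06702, -6.400). Equal radii place N and C the same way about P: N = P + 6.4·n = (40.66, 5.974), C = P − 6.4·n = (40.53, -6.825). Then |GC| = |C − G| = 41.10.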